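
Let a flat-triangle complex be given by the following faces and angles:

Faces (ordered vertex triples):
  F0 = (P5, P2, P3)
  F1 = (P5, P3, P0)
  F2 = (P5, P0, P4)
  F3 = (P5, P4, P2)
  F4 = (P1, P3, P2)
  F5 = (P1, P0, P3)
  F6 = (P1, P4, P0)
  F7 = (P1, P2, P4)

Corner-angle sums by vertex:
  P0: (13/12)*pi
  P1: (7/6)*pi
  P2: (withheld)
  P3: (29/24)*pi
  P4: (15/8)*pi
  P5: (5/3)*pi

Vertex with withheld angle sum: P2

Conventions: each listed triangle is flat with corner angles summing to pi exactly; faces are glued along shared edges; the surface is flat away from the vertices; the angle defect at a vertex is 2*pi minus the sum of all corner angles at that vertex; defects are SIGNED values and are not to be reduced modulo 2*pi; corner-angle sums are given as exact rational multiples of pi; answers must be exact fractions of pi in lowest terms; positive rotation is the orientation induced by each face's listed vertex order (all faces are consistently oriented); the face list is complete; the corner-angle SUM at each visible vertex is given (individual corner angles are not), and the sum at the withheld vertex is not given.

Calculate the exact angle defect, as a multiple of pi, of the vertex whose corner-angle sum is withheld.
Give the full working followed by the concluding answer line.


V = 6, E = 12, F = 8; chi = V - E + F = 2
Gauss-Bonnet: total defect = 2*pi*chi = 4*pi; visible defects sum to 3*pi

Answer: defect(P2) = pi


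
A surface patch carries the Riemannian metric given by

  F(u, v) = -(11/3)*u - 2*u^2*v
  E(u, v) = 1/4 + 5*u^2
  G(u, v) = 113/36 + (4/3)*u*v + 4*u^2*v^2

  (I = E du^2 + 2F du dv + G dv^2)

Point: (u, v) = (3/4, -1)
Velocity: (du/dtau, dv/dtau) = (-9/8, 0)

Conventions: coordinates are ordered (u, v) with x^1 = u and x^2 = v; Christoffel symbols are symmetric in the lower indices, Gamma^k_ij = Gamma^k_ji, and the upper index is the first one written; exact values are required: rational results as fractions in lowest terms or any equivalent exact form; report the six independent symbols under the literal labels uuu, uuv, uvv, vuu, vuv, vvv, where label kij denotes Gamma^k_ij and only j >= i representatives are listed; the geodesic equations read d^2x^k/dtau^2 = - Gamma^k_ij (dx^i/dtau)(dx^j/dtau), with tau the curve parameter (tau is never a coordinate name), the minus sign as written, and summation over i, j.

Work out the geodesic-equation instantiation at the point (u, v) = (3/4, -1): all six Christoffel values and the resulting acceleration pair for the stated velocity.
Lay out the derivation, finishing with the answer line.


E = 49/16, F = -13/8, G = 79/18 at the point
E_u = 15/2, E_v = 0, F_u = -2/3, F_v = -9/8, G_u = 14/3, G_v = -7/2
EG - F^2 = 6221/576;  g^inv = (576/6221) * [[79/18, 13/8], [13/8, 49/16]]
first-kind symbols [ij,l] = (1/2)(d_i g_jl + d_j g_il - d_l g_ij): [uu,u] = E_u/2 = 15/4, [uu,v] = F_u - E_v/2 = -2/3, [uv,u] = E_v/2 = 0, [uv,v] = G_u/2 = 7/3, [vv,u] = F_v - G_u/2 = -83/24, [vv,v] = G_v/2 = -7/4
Gamma^u_ij = (G*[ij,u] - F*[ij,v])/(EG - F^2), Gamma^v_ij = (E*[ij,v] - F*[ij,u])/(EG - F^2)
Gamma_uuu = 8856/6221, Gamma_uuv = 2184/6221, Gamma_uvv = -31142/18663, Gamma_vuu = 2334/6221, Gamma_vuv = 4116/6221, Gamma_vvv = -6324/6221
d^2u/dtau^2 = -(Gamma_uuu*(-9/8)^2 + 2*Gamma_uuv*(-9/8)*(0) + Gamma_uvv*(0)^2) = -89667/49768
d^2v/dtau^2 = -(Gamma_vuu*(-9/8)^2 + 2*Gamma_vuv*(-9/8)*(0) + Gamma_vvv*(0)^2) = -94527/199072

Answer: Gamma_uuu = 8856/6221, Gamma_uuv = 2184/6221, Gamma_uvv = -31142/18663, Gamma_vuu = 2334/6221, Gamma_vuv = 4116/6221, Gamma_vvv = -6324/6221; accelerations (d^2u/dtau^2, d^2v/dtau^2) = (-89667/49768, -94527/199072)


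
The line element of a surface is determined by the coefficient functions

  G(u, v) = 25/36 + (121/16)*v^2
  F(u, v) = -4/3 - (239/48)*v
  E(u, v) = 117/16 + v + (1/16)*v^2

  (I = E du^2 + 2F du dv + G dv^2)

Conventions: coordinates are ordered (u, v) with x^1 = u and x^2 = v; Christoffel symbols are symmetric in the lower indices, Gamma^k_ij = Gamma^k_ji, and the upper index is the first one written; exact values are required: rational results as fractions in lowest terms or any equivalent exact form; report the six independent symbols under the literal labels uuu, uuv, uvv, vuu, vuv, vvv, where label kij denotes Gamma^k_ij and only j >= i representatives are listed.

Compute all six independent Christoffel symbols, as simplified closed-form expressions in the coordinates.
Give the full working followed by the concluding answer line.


E = 117/16 + v + (1/16)*v^2; F = -4/3 - (239/48)*v; G = 25/36 + (121/16)*v^2
Gamma^k_ij = (1/2) g^{kl} (d_i g_jl + d_j g_il - d_l g_ij), with g^inv = (1/(EG-F^2)) [[G, -F], [-F, E]]
first partials: E_u = 0, E_v = 1 + (1/8)*v, F_u = 0, F_v = -239/48, G_u = 0, G_v = (121/8)*v
D = EG - F^2 = 1901/576 - (151/12)*v + (2933/96)*v^2 + (121/16)*v^3 + (121/256)*v^4
expanded: Gamma^u_uu = (G E_u - 2F F_u + F E_v)/(2D), Gamma^u_uv = (G E_v - F G_u)/(2D), Gamma^u_vv = (2G F_v - G G_u - F G_v)/(2D), Gamma^v_uu = (2E F_u - E E_v - F E_u)/(2D), Gamma^v_uv = (E G_u - F E_v)/(2D), Gamma^v_vv = (E G_v - 2F F_v + F G_u)/(2D); substitute and cancel common factors

Answer: Gamma_uuu = (-717*v^2 - 5928*v - 1536)/(1089*v^4 + 17424*v^3 + 70392*v^2 - 28992*v + 7604), Gamma_uuv = (1089*v^3 + 8712*v^2 + 100*v + 800)/(1089*v^4 + 17424*v^3 + 70392*v^2 - 28992*v + 7604), Gamma_uvv = (69696*v - 23900)/(3267*v^4 + 52272*v^3 + 211176*v^2 - 86976*v + 22812), Gamma_vuu = (-9*v^3 - 216*v^2 - 2205*v - 8424)/(1089*v^4 + 17424*v^3 + 70392*v^2 - 28992*v + 7604), Gamma_vuv = (717*v^2 + 5928*v + 1536)/(1089*v^4 + 17424*v^3 + 70392*v^2 - 28992*v + 7604), Gamma_vvv = (1089*v^3 + 17424*v^2 + 70292*v - 15296)/(1089*v^4 + 17424*v^3 + 70392*v^2 - 28992*v + 7604)


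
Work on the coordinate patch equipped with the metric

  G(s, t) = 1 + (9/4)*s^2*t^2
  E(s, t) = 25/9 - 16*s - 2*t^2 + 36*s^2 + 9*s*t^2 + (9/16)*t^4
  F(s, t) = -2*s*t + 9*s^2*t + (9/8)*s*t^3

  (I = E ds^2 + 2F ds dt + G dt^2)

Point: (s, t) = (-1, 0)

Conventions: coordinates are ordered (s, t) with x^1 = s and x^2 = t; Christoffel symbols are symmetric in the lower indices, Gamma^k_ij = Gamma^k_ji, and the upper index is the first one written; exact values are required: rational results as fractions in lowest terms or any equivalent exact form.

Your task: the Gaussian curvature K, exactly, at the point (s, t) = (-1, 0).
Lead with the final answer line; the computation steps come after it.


Answer: K = -729/243049

E = 493/9, F = 0, G = 1, EG - F^2 = 493/9 at the point
E_s = -88, E_t = 0, F_s = 0, F_t = 11, G_s = 0, G_t = 0
E_tt = -22, F_st = -20, G_ss = 0
Evaluate Brioschi's two determinant matrices M1, M2 and divide by (EG - F^2)^2.
M1 = [[-E_tt/2 + F_st - G_ss/2, E_s/2, F_s - E_t/2], [F_t - G_s/2, E, F], [G_t/2, F, G]] = [[-9, -44, 0], [11, 493/9, 0], [0, 0, 1]]; det M1 = -9
M2 = [[0, E_t/2, G_s/2], [E_t/2, E, F], [G_s/2, F, G]] = [[0, 0, 0], [0, 493/9, 0], [0, 0, 1]]; det M2 = 0
det M1 - det M2 = -9; K = -9 / (493/9)^2 = -729/243049


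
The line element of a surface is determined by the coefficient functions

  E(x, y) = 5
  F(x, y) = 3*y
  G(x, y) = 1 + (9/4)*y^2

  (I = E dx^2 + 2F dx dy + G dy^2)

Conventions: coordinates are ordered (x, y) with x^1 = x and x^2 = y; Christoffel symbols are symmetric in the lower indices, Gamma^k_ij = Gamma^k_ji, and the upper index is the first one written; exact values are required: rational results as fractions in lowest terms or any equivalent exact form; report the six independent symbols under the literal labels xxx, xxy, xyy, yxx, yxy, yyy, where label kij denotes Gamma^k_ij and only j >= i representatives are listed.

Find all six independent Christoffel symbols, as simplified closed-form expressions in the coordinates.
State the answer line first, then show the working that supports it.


Answer: Gamma_xxx = 0, Gamma_xxy = 0, Gamma_xyy = 12/(9*y^2 + 20), Gamma_yxx = 0, Gamma_yxy = 0, Gamma_yyy = 9*y/(9*y^2 + 20)

E = 5; F = 3*y; G = 1 + (9/4)*y^2
Gamma^k_ij = (1/2) g^{kl} (d_i g_jl + d_j g_il - d_l g_ij), with g^inv = (1/(EG-F^2)) [[G, -F], [-F, E]]
first partials: E_x = 0, E_y = 0, F_x = 0, F_y = 3, G_x = 0, G_y = (9/2)*y
D = EG - F^2 = 5 + (9/4)*y^2
expanded: Gamma^x_xx = (G E_x - 2F F_x + F E_y)/(2D), Gamma^x_xy = (G E_y - F G_x)/(2D), Gamma^x_yy = (2G F_y - G G_x - F G_y)/(2D), Gamma^y_xx = (2E F_x - E E_y - F E_x)/(2D), Gamma^y_xy = (E G_x - F E_y)/(2D), Gamma^y_yy = (E G_y - 2F F_y + F G_x)/(2D); substitute and cancel common factors


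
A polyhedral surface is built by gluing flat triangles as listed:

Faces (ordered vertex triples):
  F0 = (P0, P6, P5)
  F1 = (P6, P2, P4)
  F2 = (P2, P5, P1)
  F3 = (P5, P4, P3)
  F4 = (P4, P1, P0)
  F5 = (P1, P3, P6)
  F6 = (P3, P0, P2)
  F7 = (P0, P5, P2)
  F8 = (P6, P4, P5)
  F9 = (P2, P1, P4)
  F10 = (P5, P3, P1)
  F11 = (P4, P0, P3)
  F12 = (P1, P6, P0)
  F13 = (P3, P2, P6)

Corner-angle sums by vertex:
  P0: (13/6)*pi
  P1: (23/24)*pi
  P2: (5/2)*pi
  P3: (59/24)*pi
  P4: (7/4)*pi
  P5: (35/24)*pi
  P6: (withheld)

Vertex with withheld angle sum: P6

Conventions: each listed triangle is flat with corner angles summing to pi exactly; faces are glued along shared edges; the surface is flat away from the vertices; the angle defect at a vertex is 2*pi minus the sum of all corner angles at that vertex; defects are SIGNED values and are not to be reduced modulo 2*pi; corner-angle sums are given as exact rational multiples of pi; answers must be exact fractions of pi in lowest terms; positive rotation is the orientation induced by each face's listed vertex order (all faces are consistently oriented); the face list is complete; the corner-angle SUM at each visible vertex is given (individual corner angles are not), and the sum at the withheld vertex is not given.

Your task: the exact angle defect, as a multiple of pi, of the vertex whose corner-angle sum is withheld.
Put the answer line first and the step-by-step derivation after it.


Answer: defect(P6) = (-17/24)*pi

V = 7, E = 21, F = 14; chi = V - E + F = 0
Gauss-Bonnet: total defect = 2*pi*chi = 0; visible defects sum to (17/24)*pi


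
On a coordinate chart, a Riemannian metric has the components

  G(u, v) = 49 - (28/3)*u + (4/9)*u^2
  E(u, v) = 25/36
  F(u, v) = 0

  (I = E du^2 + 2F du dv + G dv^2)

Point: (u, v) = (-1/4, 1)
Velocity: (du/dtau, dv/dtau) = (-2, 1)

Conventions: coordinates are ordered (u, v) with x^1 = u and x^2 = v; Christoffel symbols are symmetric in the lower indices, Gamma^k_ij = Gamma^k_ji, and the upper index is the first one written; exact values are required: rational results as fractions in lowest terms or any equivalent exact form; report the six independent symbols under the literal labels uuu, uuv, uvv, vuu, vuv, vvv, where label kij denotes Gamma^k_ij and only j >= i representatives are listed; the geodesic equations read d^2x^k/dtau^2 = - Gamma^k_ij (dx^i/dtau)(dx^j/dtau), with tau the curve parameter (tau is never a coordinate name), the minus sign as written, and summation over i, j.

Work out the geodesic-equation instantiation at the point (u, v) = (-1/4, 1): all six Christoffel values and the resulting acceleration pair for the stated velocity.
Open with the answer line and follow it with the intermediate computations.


Answer: Gamma_uuu = 0, Gamma_uuv = 0, Gamma_uvv = 172/25, Gamma_vuu = 0, Gamma_vuv = -4/43, Gamma_vvv = 0; accelerations (d^2u/dtau^2, d^2v/dtau^2) = (-172/25, -16/43)

E = 25/36, F = 0, G = 1849/36 at the point
E_u = 0, E_v = 0, F_u = 0, F_v = 0, G_u = -86/9, G_v = 0
EG - F^2 = 46225/1296;  g^inv = (1296/46225) * [[1849/36, 0], [0, 25/36]]
first-kind symbols [ij,l] = (1/2)(d_i g_jl + d_j g_il - d_l g_ij): [uu,u] = E_u/2 = 0, [uu,v] = F_u - E_v/2 = 0, [uv,u] = E_v/2 = 0, [uv,v] = G_u/2 = -43/9, [vv,u] = F_v - G_u/2 = 43/9, [vv,v] = G_v/2 = 0
Gamma^u_ij = (G*[ij,u] - F*[ij,v])/(EG - F^2), Gamma^v_ij = (E*[ij,v] - F*[ij,u])/(EG - F^2)
Gamma_uuu = 0, Gamma_uuv = 0, Gamma_uvv = 172/25, Gamma_vuu = 0, Gamma_vuv = -4/43, Gamma_vvv = 0
d^2u/dtau^2 = -(Gamma_uuu*(-2)^2 + 2*Gamma_uuv*(-2)*(1) + Gamma_uvv*(1)^2) = -172/25
d^2v/dtau^2 = -(Gamma_vuu*(-2)^2 + 2*Gamma_vuv*(-2)*(1) + Gamma_vvv*(1)^2) = -16/43


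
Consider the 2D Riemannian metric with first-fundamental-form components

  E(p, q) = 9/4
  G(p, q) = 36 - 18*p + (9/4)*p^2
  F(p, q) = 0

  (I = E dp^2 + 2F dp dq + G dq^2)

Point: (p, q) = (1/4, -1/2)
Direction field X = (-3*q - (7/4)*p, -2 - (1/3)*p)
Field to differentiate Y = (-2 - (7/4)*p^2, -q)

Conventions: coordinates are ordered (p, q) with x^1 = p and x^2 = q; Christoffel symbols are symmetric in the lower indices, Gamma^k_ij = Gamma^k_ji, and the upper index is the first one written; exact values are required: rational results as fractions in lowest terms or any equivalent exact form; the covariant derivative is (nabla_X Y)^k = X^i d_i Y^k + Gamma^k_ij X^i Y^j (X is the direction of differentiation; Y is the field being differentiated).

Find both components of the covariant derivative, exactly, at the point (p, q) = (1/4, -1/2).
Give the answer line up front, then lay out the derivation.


Answer: (nabla_X Y)^p = -619/128, (nabla_X Y)^q = 739/960

E = 9/4, F = 0, G = 2025/64 at the point
E_p = 0, E_q = 0, F_p = 0, F_q = 0, G_p = -135/8, G_q = 0
EG - F^2 = 18225/256;  g^inv = (256/18225) * [[2025/64, 0], [0, 9/4]]
first-kind symbols [ij,l] = (1/2)(d_i g_jl + d_j g_il - d_l g_ij): [pp,p] = E_p/2 = 0, [pp,q] = F_p - E_q/2 = 0, [pq,p] = E_q/2 = 0, [pq,q] = G_p/2 = -135/16, [qq,p] = F_q - G_p/2 = 135/16, [qq,q] = G_q/2 = 0
Gamma^p_ij = (G*[ij,p] - F*[ij,q])/(EG - F^2), Gamma^q_ij = (E*[ij,q] - F*[ij,p])/(EG - F^2)
Gamma_ppp = 0, Gamma_ppq = 0, Gamma_pqq = 15/4, Gamma_qpp = 0, Gamma_qpq = -4/15, Gamma_qqq = 0
X = (17/16, -25/12), Y = (-135/64, 1/2) at the point


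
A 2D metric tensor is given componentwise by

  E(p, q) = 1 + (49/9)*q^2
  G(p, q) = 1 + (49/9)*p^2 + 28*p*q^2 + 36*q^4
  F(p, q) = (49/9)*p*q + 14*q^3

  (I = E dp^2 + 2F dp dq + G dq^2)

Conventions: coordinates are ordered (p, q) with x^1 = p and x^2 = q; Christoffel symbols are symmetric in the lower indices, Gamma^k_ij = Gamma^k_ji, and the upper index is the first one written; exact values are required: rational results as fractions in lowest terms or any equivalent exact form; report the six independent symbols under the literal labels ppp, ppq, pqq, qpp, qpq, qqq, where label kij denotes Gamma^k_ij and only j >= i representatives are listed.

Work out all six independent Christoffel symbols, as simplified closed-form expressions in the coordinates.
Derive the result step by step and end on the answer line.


E = 1 + (49/9)*q^2; F = (49/9)*p*q + 14*q^3; G = 1 + (49/9)*p^2 + 28*p*q^2 + 36*q^4
Gamma^k_ij = (1/2) g^{kl} (d_i g_jl + d_j g_il - d_l g_ij), with g^inv = (1/(EG-F^2)) [[G, -F], [-F, E]]
first partials: E_p = 0, E_q = (98/9)*q, F_p = (49/9)*q, F_q = (49/9)*p + 42*q^2, G_p = (98/9)*p + 28*q^2, G_q = 56*p*q + 144*q^3
D = EG - F^2 = 1 + (49/9)*q^2 + (49/9)*p^2 + 28*p*q^2 + 36*q^4
expanded: Gamma^p_pp = (G E_p - 2F F_p + F E_q)/(2D), Gamma^p_pq = (G E_q - F G_p)/(2D), Gamma^p_qq = (2G F_q - G G_p - F G_q)/(2D), Gamma^q_pp = (2E F_p - E E_q - F E_p)/(2D), Gamma^q_pq = (E G_p - F E_q)/(2D), Gamma^q_qq = (E G_q - 2F F_q + F G_p)/(2D); substitute and cancel common factors

Answer: Gamma_ppp = 0, Gamma_ppq = 49*q/(49*p^2 + 252*p*q^2 + 324*q^4 + 49*q^2 + 9), Gamma_pqq = 252*q^2/(49*p^2 + 252*p*q^2 + 324*q^4 + 49*q^2 + 9), Gamma_qpp = 0, Gamma_qpq = (49*p + 126*q^2)/(49*p^2 + 252*p*q^2 + 324*q^4 + 49*q^2 + 9), Gamma_qqq = (252*p*q + 648*q^3)/(49*p^2 + 252*p*q^2 + 324*q^4 + 49*q^2 + 9)


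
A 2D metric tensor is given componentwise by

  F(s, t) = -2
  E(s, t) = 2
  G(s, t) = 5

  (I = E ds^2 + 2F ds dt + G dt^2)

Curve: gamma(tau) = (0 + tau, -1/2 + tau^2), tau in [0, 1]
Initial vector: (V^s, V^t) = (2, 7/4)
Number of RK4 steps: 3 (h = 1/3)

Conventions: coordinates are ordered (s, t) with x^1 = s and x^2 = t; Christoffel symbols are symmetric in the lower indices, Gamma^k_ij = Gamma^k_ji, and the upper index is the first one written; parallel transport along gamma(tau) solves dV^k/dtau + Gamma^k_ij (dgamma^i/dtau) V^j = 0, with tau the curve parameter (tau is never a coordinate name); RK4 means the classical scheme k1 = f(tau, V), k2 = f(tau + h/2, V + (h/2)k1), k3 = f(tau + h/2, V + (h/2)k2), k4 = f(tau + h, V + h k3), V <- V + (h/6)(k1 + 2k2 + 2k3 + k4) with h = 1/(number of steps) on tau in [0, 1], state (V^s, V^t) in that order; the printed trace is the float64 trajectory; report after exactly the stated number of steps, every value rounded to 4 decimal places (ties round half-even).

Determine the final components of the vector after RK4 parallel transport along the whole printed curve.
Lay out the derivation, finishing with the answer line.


gamma'(tau) = (1, 2*tau); f(tau, V)^k = -Gamma^k_ij(gamma(tau)) gamma'^i(tau) V^j; h = 1/3; intermediate values shown to 6 dp
curve data and Christoffel symbols at the stage parameters:
  tau = 0.000000: gamma = (0.000000, -0.500000), gamma' = (1.000000, 0.000000); Gamma_sss = 0.000000, Gamma_sst = 0.000000, Gamma_stt = 0.000000, Gamma_tss = 0.000000, Gamma_tst = 0.000000, Gamma_ttt = 0.000000
  tau = 0.166667: gamma = (0.166667, -0.472222), gamma' = (1.000000, 0.333333); Gamma_sss = 0.000000, Gamma_sst = 0.000000, Gamma_stt = 0.000000, Gamma_tss = 0.000000, Gamma_tst = 0.000000, Gamma_ttt = 0.000000
  tau = 0.333333: gamma = (0.333333, -0.388889), gamma' = (1.000000, 0.666667); Gamma_sss = 0.000000, Gamma_sst = 0.000000, Gamma_stt = 0.000000, Gamma_tss = 0.000000, Gamma_tst = 0.000000, Gamma_ttt = 0.000000
  tau = 0.500000: gamma = (0.500000, -0.250000), gamma' = (1.000000, 1.000000); Gamma_sss = 0.000000, Gamma_sst = 0.000000, Gamma_stt = 0.000000, Gamma_tss = 0.000000, Gamma_tst = 0.000000, Gamma_ttt = 0.000000
  tau = 0.666667: gamma = (0.666667, -0.055556), gamma' = (1.000000, 1.333333); Gamma_sss = 0.000000, Gamma_sst = 0.000000, Gamma_stt = 0.000000, Gamma_tss = 0.000000, Gamma_tst = 0.000000, Gamma_ttt = 0.000000
  tau = 0.833333: gamma = (0.833333, 0.194444), gamma' = (1.000000, 1.666667); Gamma_sss = 0.000000, Gamma_sst = 0.000000, Gamma_stt = 0.000000, Gamma_tss = 0.000000, Gamma_tst = 0.000000, Gamma_ttt = 0.000000
  tau = 1.000000: gamma = (1.000000, 0.500000), gamma' = (1.000000, 2.000000); Gamma_sss = 0.000000, Gamma_sst = 0.000000, Gamma_stt = 0.000000, Gamma_tss = 0.000000, Gamma_tst = 0.000000, Gamma_ttt = 0.000000
step 0: V^s = 2.0000, V^t = 1.7500
step 1: k1 = (0.000000, 0.000000), k2 = (0.000000, 0.000000), k3 = (0.000000, 0.000000), k4 = (0.000000, 0.000000); V <- V + (h/6)(k1 + 2k2 + 2k3 + k4): V^s = 2.0000, V^t = 1.7500
step 2: k1 = (0.000000, 0.000000), k2 = (0.000000, 0.000000), k3 = (0.000000, 0.000000), k4 = (0.000000, 0.000000); V <- V + (h/6)(k1 + 2k2 + 2k3 + k4): V^s = 2.0000, V^t = 1.7500
step 3: k1 = (0.000000, 0.000000), k2 = (0.000000, 0.000000), k3 = (0.000000, 0.000000), k4 = (0.000000, 0.000000); V <- V + (h/6)(k1 + 2k2 + 2k3 + k4): V^s = 2.0000, V^t = 1.7500

Answer: V^s = 2.0000, V^t = 1.7500


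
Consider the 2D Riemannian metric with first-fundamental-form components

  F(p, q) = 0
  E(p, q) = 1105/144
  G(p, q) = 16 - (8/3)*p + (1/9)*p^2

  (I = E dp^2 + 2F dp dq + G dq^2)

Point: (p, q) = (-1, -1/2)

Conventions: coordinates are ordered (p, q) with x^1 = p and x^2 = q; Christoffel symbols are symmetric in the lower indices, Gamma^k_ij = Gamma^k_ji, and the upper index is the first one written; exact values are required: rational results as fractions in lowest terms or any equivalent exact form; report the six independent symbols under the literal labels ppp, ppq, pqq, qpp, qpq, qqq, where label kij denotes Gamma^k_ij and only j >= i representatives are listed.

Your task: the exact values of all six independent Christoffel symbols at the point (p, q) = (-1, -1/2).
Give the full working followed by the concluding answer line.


E = 1105/144, F = 0, G = 169/9 at the point
E_p = 0, E_q = 0, F_p = 0, F_q = 0, G_p = -26/9, G_q = 0
EG - F^2 = 186745/1296;  g^inv = (1296/186745) * [[169/9, 0], [0, 1105/144]]
first-kind symbols [ij,l] = (1/2)(d_i g_jl + d_j g_il - d_l g_ij): [pp,p] = E_p/2 = 0, [pp,q] = F_p - E_q/2 = 0, [pq,p] = E_q/2 = 0, [pq,q] = G_p/2 = -13/9, [qq,p] = F_q - G_p/2 = 13/9, [qq,q] = G_q/2 = 0
Gamma^p_ij = (G*[ij,p] - F*[ij,q])/(EG - F^2), Gamma^q_ij = (E*[ij,q] - F*[ij,p])/(EG - F^2)

Answer: Gamma_ppp = 0, Gamma_ppq = 0, Gamma_pqq = 16/85, Gamma_qpp = 0, Gamma_qpq = -1/13, Gamma_qqq = 0


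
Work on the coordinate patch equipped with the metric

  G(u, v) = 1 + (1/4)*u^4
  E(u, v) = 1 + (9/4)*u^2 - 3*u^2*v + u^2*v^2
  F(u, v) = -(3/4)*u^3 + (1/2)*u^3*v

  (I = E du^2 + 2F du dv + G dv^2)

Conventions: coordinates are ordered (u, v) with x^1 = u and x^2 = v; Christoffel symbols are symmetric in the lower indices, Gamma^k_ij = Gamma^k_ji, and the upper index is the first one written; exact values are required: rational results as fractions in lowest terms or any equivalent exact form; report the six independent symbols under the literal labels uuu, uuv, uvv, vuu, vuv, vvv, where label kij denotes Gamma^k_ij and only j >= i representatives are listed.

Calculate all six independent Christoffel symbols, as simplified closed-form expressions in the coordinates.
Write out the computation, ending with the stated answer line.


E = 1 + (9/4)*u^2 - 3*u^2*v + u^2*v^2; F = -(3/4)*u^3 + (1/2)*u^3*v; G = 1 + (1/4)*u^4
Gamma^k_ij = (1/2) g^{kl} (d_i g_jl + d_j g_il - d_l g_ij), with g^inv = (1/(EG-F^2)) [[G, -F], [-F, E]]
first partials: E_u = (9/2)*u - 6*u*v + 2*u*v^2, E_v = -3*u^2 + 2*u^2*v, F_u = -(9/4)*u^2 + (3/2)*u^2*v, F_v = (1/2)*u^3, G_u = u^3, G_v = 0
D = EG - F^2 = 1 + (9/4)*u^2 - 3*u^2*v + u^2*v^2 + (1/4)*u^4
expanded: Gamma^u_uu = (G E_u - 2F F_u + F E_v)/(2D), Gamma^u_uv = (G E_v - F G_u)/(2D), Gamma^u_vv = (2G F_v - G G_u - F G_v)/(2D), Gamma^v_uu = (2E F_u - E E_v - F E_u)/(2D), Gamma^v_uv = (E G_u - F E_v)/(2D), Gamma^v_vv = (E G_v - 2F F_v + F G_u)/(2D); substitute and cancel common factors

Answer: Gamma_uuu = (4*u*v^2 - 12*u*v + 9*u)/(u^4 + 4*u^2*v^2 - 12*u^2*v + 9*u^2 + 4), Gamma_uuv = (4*u^2*v - 6*u^2)/(u^4 + 4*u^2*v^2 - 12*u^2*v + 9*u^2 + 4), Gamma_uvv = 0, Gamma_vuu = (2*u^2*v - 3*u^2)/(u^4 + 4*u^2*v^2 - 12*u^2*v + 9*u^2 + 4), Gamma_vuv = 2*u^3/(u^4 + 4*u^2*v^2 - 12*u^2*v + 9*u^2 + 4), Gamma_vvv = 0


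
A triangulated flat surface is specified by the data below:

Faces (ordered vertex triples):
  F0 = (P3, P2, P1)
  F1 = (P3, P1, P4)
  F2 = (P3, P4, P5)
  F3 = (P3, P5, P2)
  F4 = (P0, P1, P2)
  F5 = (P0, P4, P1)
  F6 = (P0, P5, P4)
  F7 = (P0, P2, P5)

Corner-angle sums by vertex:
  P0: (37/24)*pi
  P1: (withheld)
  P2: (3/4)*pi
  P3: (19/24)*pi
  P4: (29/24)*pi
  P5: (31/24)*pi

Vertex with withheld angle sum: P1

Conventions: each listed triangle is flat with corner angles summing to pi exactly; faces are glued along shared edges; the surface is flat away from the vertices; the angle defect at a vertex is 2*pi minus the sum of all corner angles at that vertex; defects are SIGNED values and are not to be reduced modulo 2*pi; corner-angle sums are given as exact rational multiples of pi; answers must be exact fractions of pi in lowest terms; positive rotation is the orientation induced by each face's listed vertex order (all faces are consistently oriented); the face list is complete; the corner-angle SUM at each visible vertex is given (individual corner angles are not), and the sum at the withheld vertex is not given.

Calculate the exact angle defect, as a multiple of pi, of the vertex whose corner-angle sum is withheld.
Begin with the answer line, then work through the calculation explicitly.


Answer: defect(P1) = (-5/12)*pi

V = 6, E = 12, F = 8; chi = V - E + F = 2
Gauss-Bonnet: total defect = 2*pi*chi = 4*pi; visible defects sum to (53/12)*pi


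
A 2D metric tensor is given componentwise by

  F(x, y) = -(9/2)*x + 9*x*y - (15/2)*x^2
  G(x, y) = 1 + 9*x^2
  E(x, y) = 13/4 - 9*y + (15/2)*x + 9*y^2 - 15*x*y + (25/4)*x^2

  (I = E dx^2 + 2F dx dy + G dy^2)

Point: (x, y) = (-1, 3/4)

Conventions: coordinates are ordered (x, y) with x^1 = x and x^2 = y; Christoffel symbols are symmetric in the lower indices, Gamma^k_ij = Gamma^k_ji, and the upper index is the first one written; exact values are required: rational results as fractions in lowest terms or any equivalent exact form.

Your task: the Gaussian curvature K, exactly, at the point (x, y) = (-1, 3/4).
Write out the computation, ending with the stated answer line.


E = 185/16, F = -39/4, G = 10, EG - F^2 = 329/16 at the point
E_x = -65/4, E_y = 39/2, F_x = 69/4, F_y = -9, G_x = -18, G_y = 0
E_yy = 18, F_xy = 9, G_xx = 18
Using the Brioschi determinant formula for K from the metric derivatives:
M1 = [[-E_yy/2 + F_xy - G_xx/2, E_x/2, F_x - E_y/2], [F_y - G_x/2, E, F], [G_y/2, F, G]] = [[-9, -65/8, 15/2], [0, 185/16, -39/4], [0, -39/4, 10]]; det M1 = -2961/16
M2 = [[0, E_y/2, G_x/2], [E_y/2, E, F], [G_x/2, F, G]] = [[0, 39/4, -9], [39/4, 185/16, -39/4], [-9, -39/4, 10]]; det M2 = -2817/16
det M1 - det M2 = -9; K = -9 / (329/16)^2 = -2304/108241

Answer: K = -2304/108241


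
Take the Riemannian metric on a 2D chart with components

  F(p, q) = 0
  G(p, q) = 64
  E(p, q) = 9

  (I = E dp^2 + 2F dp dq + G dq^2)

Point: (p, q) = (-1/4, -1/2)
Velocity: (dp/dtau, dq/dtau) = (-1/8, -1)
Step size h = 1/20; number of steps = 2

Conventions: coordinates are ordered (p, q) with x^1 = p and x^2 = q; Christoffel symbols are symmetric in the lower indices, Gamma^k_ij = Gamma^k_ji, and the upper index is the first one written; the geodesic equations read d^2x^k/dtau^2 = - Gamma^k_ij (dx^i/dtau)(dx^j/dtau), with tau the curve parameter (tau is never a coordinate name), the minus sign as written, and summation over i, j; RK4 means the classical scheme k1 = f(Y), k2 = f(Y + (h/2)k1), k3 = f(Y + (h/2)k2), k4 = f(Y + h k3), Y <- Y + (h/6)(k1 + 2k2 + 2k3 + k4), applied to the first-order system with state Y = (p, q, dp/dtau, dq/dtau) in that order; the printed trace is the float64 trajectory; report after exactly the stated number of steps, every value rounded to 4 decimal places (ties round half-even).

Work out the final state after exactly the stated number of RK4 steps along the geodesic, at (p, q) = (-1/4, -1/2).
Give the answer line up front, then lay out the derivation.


Answer: p = -0.2625, q = -0.6000, dp/dtau = -0.1250, dq/dtau = -1.0000

f(Y) = (dp/dtau, dq/dtau, -Gamma^p_ij Y'^i Y'^j, -Gamma^q_ij Y'^i Y'^j) with the Gammas evaluated at the stage position; h = 0.050000; intermediate values shown to 6 dp
step 0: p = -0.2500, q = -0.5000, dp/dtau = -0.1250, dq/dtau = -1.0000
step 1:
  k1: at (p, q) = (-0.250000, -0.500000), (dp/dtau, dq/dtau) = (-0.125000, -1.000000); Gamma_ppp = 0.000000, Gamma_ppq = 0.000000, Gamma_pqq = 0.000000, Gamma_qpp = 0.000000, Gamma_qpq = 0.000000, Gamma_qqq = 0.000000; k1 = (-0.125000, -1.000000, 0.000000, 0.000000)
  k2: at (p, q) = (-0.253125, -0.525000), (dp/dtau, dq/dtau) = (-0.125000, -1.000000); Gamma_ppp = 0.000000, Gamma_ppq = 0.000000, Gamma_pqq = 0.000000, Gamma_qpp = 0.000000, Gamma_qpq = 0.000000, Gamma_qqq = 0.000000; k2 = (-0.125000, -1.000000, 0.000000, 0.000000)
  k3: at (p, q) = (-0.253125, -0.525000), (dp/dtau, dq/dtau) = (-0.125000, -1.000000); Gamma_ppp = 0.000000, Gamma_ppq = 0.000000, Gamma_pqq = 0.000000, Gamma_qpp = 0.000000, Gamma_qpq = 0.000000, Gamma_qqq = 0.000000; k3 = (-0.125000, -1.000000, 0.000000, 0.000000)
  k4: at (p, q) = (-0.256250, -0.550000), (dp/dtau, dq/dtau) = (-0.125000, -1.000000); Gamma_ppp = 0.000000, Gamma_ppq = 0.000000, Gamma_pqq = 0.000000, Gamma_qpp = 0.000000, Gamma_qpq = 0.000000, Gamma_qqq = 0.000000; k4 = (-0.125000, -1.000000, 0.000000, 0.000000)
  Y <- Y + (h/6)(k1 + 2k2 + 2k3 + k4): p = -0.2562, q = -0.5500, dp/dtau = -0.1250, dq/dtau = -1.0000
step 2:
  k1: at (p, q) = (-0.256250, -0.550000), (dp/dtau, dq/dtau) = (-0.125000, -1.000000); Gamma_ppp = 0.000000, Gamma_ppq = 0.000000, Gamma_pqq = 0.000000, Gamma_qpp = 0.000000, Gamma_qpq = 0.000000, Gamma_qqq = 0.000000; k1 = (-0.125000, -1.000000, 0.000000, 0.000000)
  k2: at (p, q) = (-0.259375, -0.575000), (dp/dtau, dq/dtau) = (-0.125000, -1.000000); Gamma_ppp = 0.000000, Gamma_ppq = 0.000000, Gamma_pqq = 0.000000, Gamma_qpp = 0.000000, Gamma_qpq = 0.000000, Gamma_qqq = 0.000000; k2 = (-0.125000, -1.000000, 0.000000, 0.000000)
  k3: at (p, q) = (-0.259375, -0.575000), (dp/dtau, dq/dtau) = (-0.125000, -1.000000); Gamma_ppp = 0.000000, Gamma_ppq = 0.000000, Gamma_pqq = 0.000000, Gamma_qpp = 0.000000, Gamma_qpq = 0.000000, Gamma_qqq = 0.000000; k3 = (-0.125000, -1.000000, 0.000000, 0.000000)
  k4: at (p, q) = (-0.262500, -0.600000), (dp/dtau, dq/dtau) = (-0.125000, -1.000000); Gamma_ppp = 0.000000, Gamma_ppq = 0.000000, Gamma_pqq = 0.000000, Gamma_qpp = 0.000000, Gamma_qpq = 0.000000, Gamma_qqq = 0.000000; k4 = (-0.125000, -1.000000, 0.000000, 0.000000)
  Y <- Y + (h/6)(k1 + 2k2 + 2k3 + k4): p = -0.2625, q = -0.6000, dp/dtau = -0.1250, dq/dtau = -1.0000


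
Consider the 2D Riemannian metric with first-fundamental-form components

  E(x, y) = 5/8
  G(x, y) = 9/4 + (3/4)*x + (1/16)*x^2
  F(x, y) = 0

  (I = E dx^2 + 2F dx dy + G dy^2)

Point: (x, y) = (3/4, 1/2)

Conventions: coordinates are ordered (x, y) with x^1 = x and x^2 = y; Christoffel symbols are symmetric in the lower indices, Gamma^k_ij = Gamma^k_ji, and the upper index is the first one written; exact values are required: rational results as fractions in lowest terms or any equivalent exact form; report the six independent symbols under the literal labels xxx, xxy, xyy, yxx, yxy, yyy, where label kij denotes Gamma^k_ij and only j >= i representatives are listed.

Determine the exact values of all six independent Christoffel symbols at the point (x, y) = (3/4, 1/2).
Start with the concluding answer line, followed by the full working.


Answer: Gamma_xxx = 0, Gamma_xxy = 0, Gamma_xyy = -27/40, Gamma_yxx = 0, Gamma_yxy = 4/27, Gamma_yyy = 0

E = 5/8, F = 0, G = 729/256 at the point
E_x = 0, E_y = 0, F_x = 0, F_y = 0, G_x = 27/32, G_y = 0
EG - F^2 = 3645/2048;  g^inv = (2048/3645) * [[729/256, 0], [0, 5/8]]
first-kind symbols [ij,l] = (1/2)(d_i g_jl + d_j g_il - d_l g_ij): [xx,x] = E_x/2 = 0, [xx,y] = F_x - E_y/2 = 0, [xy,x] = E_y/2 = 0, [xy,y] = G_x/2 = 27/64, [yy,x] = F_y - G_x/2 = -27/64, [yy,y] = G_y/2 = 0
Gamma^x_ij = (G*[ij,x] - F*[ij,y])/(EG - F^2), Gamma^y_ij = (E*[ij,y] - F*[ij,x])/(EG - F^2)


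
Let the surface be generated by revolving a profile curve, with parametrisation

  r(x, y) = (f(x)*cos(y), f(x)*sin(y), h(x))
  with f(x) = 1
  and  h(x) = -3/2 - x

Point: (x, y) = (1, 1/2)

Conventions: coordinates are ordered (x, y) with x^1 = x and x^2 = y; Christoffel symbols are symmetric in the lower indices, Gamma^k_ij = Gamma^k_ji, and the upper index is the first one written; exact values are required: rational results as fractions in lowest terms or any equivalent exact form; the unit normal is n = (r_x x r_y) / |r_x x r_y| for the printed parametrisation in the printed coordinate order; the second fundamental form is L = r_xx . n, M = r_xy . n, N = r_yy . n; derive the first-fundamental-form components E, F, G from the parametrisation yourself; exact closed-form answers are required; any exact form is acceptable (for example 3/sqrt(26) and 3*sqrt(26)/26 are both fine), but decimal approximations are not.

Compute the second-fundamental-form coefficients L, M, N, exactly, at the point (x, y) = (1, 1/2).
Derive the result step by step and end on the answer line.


f = 1, f' = 0, f'' = 0, h' = -1, h'' = 0
E = 1, F = 0, G = 1; answer radicand W^2 = 1
unnormalised second-form numerators: l = 0, m = 0, n = -1; L = l/sqrt(1), and similarly M = m/sqrt(W^2), N = n/sqrt(W^2)

Answer: L = 0, M = 0, N = -1


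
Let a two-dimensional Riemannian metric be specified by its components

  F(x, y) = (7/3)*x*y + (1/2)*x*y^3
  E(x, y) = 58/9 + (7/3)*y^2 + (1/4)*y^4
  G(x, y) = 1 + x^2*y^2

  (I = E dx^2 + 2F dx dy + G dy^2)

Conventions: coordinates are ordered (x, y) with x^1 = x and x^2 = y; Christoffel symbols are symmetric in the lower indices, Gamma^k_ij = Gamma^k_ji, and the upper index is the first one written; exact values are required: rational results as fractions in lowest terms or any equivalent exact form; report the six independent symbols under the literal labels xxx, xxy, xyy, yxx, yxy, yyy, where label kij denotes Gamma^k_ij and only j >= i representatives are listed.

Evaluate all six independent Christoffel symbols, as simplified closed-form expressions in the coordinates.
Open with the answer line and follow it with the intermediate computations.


Answer: Gamma_xxx = 0, Gamma_xxy = (18*y^3 + 84*y)/(36*x^2*y^2 + 9*y^4 + 84*y^2 + 232), Gamma_xyy = (18*x*y^2 + 84*x)/(36*x^2*y^2 + 9*y^4 + 84*y^2 + 232), Gamma_yxx = 0, Gamma_yxy = 36*x*y^2/(36*x^2*y^2 + 9*y^4 + 84*y^2 + 232), Gamma_yyy = 36*x^2*y/(36*x^2*y^2 + 9*y^4 + 84*y^2 + 232)

E = 58/9 + (7/3)*y^2 + (1/4)*y^4; F = (7/3)*x*y + (1/2)*x*y^3; G = 1 + x^2*y^2
Gamma^k_ij = (1/2) g^{kl} (d_i g_jl + d_j g_il - d_l g_ij), with g^inv = (1/(EG-F^2)) [[G, -F], [-F, E]]
first partials: E_x = 0, E_y = (14/3)*y + y^3, F_x = (7/3)*y + (1/2)*y^3, F_y = (7/3)*x + (3/2)*x*y^2, G_x = 2*x*y^2, G_y = 2*x^2*y
D = EG - F^2 = 58/9 + (7/3)*y^2 + (1/4)*y^4 + x^2*y^2
expanded: Gamma^x_xx = (G E_x - 2F F_x + F E_y)/(2D), Gamma^x_xy = (G E_y - F G_x)/(2D), Gamma^x_yy = (2G F_y - G G_x - F G_y)/(2D), Gamma^y_xx = (2E F_x - E E_y - F E_x)/(2D), Gamma^y_xy = (E G_x - F E_y)/(2D), Gamma^y_yy = (E G_y - 2F F_y + F G_x)/(2D); substitute and cancel common factors


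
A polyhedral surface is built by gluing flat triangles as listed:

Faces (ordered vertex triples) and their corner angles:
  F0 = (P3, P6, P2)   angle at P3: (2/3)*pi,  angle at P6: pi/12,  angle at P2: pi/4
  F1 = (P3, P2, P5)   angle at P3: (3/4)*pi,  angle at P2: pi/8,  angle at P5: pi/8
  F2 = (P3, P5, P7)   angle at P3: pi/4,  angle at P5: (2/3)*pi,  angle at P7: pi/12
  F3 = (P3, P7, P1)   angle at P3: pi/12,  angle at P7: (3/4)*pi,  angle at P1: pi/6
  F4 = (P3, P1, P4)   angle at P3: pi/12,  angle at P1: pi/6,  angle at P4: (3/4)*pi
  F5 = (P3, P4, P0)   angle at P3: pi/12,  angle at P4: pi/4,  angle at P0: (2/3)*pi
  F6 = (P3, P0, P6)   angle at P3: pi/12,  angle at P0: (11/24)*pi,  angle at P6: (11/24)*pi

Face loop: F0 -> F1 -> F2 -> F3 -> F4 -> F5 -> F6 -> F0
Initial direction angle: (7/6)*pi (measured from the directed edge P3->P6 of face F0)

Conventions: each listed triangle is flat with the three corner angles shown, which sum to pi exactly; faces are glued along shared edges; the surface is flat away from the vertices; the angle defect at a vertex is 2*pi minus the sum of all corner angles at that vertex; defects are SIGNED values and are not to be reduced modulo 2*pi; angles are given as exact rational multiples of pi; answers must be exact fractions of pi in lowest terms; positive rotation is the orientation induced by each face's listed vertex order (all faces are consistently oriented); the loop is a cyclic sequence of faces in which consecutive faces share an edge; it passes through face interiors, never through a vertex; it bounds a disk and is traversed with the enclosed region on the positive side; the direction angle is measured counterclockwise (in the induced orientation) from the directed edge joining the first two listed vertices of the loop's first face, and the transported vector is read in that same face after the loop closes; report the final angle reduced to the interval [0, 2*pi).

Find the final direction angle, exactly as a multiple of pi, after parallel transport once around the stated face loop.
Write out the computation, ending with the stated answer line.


enclosed vertex P3: corner angles sum to 2*pi, defect = 2*pi - 2*pi = 0
transport around the loop rotates by the sum of enclosed defects; add to the initial angle mod 2*pi
final angle = (7/6)*pi + 0 = (7/6)*pi (mod 2*pi)

Answer: final direction angle = (7/6)*pi


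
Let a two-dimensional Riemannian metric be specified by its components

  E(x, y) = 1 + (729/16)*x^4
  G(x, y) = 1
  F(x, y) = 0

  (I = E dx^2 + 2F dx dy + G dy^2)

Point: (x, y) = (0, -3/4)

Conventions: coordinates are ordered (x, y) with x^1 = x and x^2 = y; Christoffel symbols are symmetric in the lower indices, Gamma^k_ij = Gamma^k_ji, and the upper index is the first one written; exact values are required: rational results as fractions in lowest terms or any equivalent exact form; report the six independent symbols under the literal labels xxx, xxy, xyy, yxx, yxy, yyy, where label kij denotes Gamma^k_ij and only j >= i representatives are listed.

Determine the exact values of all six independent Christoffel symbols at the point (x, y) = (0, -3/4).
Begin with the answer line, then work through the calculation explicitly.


Answer: Gamma_xxx = 0, Gamma_xxy = 0, Gamma_xyy = 0, Gamma_yxx = 0, Gamma_yxy = 0, Gamma_yyy = 0

E = 1, F = 0, G = 1 at the point
E_x = 0, E_y = 0, F_x = 0, F_y = 0, G_x = 0, G_y = 0
EG - F^2 = 1;  g^inv = (1) * [[1, 0], [0, 1]]
first-kind symbols [ij,l] = (1/2)(d_i g_jl + d_j g_il - d_l g_ij): [xx,x] = E_x/2 = 0, [xx,y] = F_x - E_y/2 = 0, [xy,x] = E_y/2 = 0, [xy,y] = G_x/2 = 0, [yy,x] = F_y - G_x/2 = 0, [yy,y] = G_y/2 = 0
Gamma^x_ij = (G*[ij,x] - F*[ij,y])/(EG - F^2), Gamma^y_ij = (E*[ij,y] - F*[ij,x])/(EG - F^2)


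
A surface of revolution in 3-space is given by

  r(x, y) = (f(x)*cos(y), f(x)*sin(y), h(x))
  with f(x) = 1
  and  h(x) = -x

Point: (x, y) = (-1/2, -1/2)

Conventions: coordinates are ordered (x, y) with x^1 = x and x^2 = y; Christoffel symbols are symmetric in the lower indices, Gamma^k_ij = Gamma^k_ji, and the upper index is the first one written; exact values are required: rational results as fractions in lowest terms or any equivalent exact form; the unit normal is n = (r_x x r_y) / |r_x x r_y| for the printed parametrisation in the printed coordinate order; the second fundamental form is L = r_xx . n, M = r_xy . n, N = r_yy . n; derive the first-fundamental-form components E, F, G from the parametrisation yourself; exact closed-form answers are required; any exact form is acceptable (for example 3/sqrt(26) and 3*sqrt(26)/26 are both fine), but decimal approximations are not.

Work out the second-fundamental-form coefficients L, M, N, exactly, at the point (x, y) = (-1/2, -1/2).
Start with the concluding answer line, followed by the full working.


Answer: L = 0, M = 0, N = -1

f = 1, f' = 0, f'' = 0, h' = -1, h'' = 0
E = 1, F = 0, G = 1; answer radicand W^2 = 1
unnormalised second-form numerators: l = 0, m = 0, n = -1; L = l/sqrt(1), and similarly M = m/sqrt(W^2), N = n/sqrt(W^2)


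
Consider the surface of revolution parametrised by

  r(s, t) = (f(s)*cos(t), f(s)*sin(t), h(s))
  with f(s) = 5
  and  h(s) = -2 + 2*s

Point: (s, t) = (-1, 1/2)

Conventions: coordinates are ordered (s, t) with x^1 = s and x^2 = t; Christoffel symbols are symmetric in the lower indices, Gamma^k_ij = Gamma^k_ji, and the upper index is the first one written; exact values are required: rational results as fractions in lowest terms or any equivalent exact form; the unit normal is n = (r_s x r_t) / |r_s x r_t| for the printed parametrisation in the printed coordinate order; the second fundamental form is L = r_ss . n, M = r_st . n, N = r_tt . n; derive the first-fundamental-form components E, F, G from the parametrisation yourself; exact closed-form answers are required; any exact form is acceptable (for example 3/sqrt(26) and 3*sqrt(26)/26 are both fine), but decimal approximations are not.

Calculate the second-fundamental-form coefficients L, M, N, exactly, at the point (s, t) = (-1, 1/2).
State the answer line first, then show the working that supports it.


Answer: L = 0, M = 0, N = 5

f = 5, f' = 0, f'' = 0, h' = 2, h'' = 0
E = 4, F = 0, G = 25; answer radicand W^2 = 4
unnormalised second-form numerators: l = 0, m = 0, n = 10; L = l/sqrt(4), and similarly M = m/sqrt(W^2), N = n/sqrt(W^2)


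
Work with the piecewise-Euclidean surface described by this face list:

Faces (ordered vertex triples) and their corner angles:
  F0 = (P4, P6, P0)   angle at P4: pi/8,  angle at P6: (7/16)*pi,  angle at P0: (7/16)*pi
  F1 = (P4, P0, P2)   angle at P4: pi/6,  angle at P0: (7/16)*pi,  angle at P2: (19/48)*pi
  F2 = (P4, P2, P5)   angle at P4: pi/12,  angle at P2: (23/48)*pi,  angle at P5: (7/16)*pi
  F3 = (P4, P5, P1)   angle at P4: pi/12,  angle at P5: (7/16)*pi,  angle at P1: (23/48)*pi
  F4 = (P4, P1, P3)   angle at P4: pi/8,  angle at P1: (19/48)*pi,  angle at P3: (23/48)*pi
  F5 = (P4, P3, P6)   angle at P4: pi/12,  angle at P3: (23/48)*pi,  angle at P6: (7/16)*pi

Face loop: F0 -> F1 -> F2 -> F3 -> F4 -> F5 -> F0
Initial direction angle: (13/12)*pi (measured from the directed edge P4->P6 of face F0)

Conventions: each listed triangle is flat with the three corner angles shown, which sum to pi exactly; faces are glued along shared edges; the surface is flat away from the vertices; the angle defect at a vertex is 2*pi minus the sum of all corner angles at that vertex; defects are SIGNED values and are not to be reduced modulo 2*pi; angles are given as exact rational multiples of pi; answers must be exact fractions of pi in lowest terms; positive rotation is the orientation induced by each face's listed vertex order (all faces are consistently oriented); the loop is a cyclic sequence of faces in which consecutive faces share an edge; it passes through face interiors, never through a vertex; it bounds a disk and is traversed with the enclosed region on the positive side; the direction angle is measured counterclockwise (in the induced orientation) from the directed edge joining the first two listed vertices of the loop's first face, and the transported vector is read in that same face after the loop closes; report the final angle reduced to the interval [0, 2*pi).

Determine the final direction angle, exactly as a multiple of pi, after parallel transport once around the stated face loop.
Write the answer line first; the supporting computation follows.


Answer: final direction angle = (5/12)*pi

enclosed vertex P4: corner angles sum to (2/3)*pi, defect = 2*pi - (2/3)*pi = (4/3)*pi
the rotation equals the total enclosed defect, so the final angle is initial + defects (mod 2*pi)
final angle = (13/12)*pi + (4/3)*pi = (5/12)*pi (mod 2*pi)
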